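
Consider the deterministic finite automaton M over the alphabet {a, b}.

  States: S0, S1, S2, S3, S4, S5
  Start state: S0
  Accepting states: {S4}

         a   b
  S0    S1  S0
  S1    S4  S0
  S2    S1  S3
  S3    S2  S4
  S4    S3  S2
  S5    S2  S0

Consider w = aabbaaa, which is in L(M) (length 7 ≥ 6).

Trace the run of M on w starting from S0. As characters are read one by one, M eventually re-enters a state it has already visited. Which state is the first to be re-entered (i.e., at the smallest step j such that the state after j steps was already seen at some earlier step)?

S2

State sequence: S0 -a-> S1 -a-> S4 -b-> S2 -b-> S3 -a-> S2 -a-> S1 -a-> S4
First repeat at step 5: S2 was already visited.

The earliest repeat is at step j = 5: M is in S2, which it already visited at step i = 3.
Pumping length from the standard proof: p = 6 (the number of states). The repeated state found above gives |xy| = j ≤ 6 and |y| = j − i ≥ 1.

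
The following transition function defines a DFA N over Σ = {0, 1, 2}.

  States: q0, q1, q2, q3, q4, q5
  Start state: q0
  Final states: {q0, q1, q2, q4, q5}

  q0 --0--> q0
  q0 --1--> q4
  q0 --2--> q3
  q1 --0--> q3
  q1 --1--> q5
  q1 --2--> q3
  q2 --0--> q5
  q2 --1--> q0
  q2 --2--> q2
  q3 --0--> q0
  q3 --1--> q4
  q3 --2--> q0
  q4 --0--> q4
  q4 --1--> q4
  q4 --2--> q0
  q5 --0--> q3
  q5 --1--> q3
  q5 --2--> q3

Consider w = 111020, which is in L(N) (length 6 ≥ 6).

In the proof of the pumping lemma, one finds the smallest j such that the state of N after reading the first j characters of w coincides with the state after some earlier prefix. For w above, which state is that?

Run of N on w = 1 1 1 0 2 0:
  step 0: q0  (start)
  step 1: q4  (read 1: q0→q4)
  step 2: q4  (read 1: q4→q4)   ← first repeat (q4 seen earlier)
  step 3: q4  (read 1: q4→q4)
  step 4: q4  (read 0: q4→q4)
  step 5: q0  (read 2: q4→q0)
  step 6: q0  (read 0: q0→q0)

The earliest repeat is at step j = 2: N is in q4, which it already visited at step i = 1.

q4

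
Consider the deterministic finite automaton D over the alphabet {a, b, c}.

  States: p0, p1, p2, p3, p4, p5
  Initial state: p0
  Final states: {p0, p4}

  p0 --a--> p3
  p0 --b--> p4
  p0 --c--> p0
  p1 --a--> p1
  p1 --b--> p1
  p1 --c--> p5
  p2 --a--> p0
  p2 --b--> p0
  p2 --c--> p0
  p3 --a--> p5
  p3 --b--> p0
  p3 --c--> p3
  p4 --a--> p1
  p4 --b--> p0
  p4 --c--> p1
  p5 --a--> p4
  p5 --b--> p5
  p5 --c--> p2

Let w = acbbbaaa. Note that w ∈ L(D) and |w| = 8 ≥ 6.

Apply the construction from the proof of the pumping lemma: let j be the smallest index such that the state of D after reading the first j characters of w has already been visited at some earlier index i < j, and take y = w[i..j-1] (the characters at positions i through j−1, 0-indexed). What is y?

c

Run of D on w = a c b b b a a a:
  step 0: p0  (start)
  step 1: p3  (read a: p0→p3)
  step 2: p3  (read c: p3→p3)   ← first repeat (p3 seen earlier)
  step 3: p0  (read b: p3→p0)
  step 4: p4  (read b: p0→p4)
  step 5: p0  (read b: p4→p0)
  step 6: p3  (read a: p0→p3)
  step 7: p5  (read a: p3→p5)
  step 8: p4  (read a: p5→p4)

So i = 1, j = 2, giving x = w[0:1] = a, y = w[1:2] = c, z = w[2:8] = bbbaaa.
Check: |xy| = 2 ≤ 6 and |y| = 1 ≥ 1. Reading y takes D from p3 back to p3, so every xyⁱz is accepted.
With |Q| = 6, pigeonhole forces a state repeat no later than step 6; the substring read between the first and second visits to that state can be pumped.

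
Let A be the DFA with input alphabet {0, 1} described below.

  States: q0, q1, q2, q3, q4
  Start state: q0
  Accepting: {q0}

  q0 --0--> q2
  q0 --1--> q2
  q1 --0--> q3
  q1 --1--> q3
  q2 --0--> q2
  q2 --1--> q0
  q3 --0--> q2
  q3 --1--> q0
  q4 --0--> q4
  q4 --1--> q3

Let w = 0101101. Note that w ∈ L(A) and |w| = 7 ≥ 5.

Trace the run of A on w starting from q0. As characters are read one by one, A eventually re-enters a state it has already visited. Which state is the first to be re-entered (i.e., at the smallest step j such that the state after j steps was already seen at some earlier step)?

Run of A on w = 0 1 0 1 1 0 1:
  step 0: q0  (start)
  step 1: q2  (read 0: q0→q2)
  step 2: q0  (read 1: q2→q0)   ← first repeat (q0 seen earlier)
  step 3: q2  (read 0: q0→q2)
  step 4: q0  (read 1: q2→q0)
  step 5: q2  (read 1: q0→q2)
  step 6: q2  (read 0: q2→q2)
  step 7: q0  (read 1: q2→q0)

The earliest repeat is at step j = 2: A is in q0, which it already visited at step i = 0.
Pumping length from the standard proof: p = 5 (the number of states). The repeated state found above gives |xy| = j ≤ 5 and |y| = j − i ≥ 1.

q0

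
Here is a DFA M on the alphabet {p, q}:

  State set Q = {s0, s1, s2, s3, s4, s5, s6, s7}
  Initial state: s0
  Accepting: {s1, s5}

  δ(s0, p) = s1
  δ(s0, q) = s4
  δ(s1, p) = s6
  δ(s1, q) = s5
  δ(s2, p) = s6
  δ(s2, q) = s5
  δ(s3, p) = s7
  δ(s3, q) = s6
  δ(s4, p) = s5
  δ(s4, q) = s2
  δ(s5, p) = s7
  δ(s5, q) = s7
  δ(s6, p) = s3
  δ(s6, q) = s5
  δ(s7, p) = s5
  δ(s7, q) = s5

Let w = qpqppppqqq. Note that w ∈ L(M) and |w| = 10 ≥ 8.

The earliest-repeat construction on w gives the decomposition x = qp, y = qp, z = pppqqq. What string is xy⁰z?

qppppqqq

xy⁰z = xz = qp·pppqqq = qppppqqq.
Reading y = qp takes M from s5 back to s5, so after x the machine is still in s5, and z then leads to the accepting state s5. Hence qppppqqq ∈ L(M).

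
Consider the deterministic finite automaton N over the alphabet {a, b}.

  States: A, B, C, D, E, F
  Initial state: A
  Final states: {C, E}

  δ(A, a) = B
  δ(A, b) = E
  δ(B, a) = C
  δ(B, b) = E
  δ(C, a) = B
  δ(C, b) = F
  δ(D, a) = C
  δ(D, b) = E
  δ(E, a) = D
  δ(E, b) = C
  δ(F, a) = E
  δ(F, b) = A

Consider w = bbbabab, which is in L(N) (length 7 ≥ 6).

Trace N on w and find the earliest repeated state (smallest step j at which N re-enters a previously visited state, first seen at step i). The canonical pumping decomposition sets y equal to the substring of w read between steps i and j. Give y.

State sequence: A -b-> E -b-> C -b-> F -a-> E -b-> C -a-> B -b-> E
First repeat at step 4: E was already visited.

So i = 1, j = 4, giving x = w[0:1] = b, y = w[1:4] = bba, z = w[4:7] = bab.
Check: |xy| = 4 ≤ 6 and |y| = 3 ≥ 1. Reading y takes N from E back to E, so every xyⁱz is accepted.

bba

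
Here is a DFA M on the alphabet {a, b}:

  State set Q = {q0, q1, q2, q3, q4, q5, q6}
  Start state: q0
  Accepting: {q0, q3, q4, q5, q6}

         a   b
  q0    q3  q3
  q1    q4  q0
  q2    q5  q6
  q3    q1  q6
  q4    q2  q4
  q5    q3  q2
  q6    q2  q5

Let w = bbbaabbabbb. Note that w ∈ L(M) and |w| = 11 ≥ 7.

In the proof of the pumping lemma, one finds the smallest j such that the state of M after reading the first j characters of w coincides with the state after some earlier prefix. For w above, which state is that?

State sequence: q0 -b-> q3 -b-> q6 -b-> q5 -a-> q3 -a-> q1 -b-> q0 -b-> q3 -a-> q1 -b-> q0 -b-> q3 -b-> q6
First repeat at step 4: q3 was already visited.

The earliest repeat is at step j = 4: M is in q3, which it already visited at step i = 1.
Since M has 7 states, any run of length ≥ 7 visits 7+1 states, so by pigeonhole some state repeats within the first 7 steps — that repeat gives the pumpable loop.

q3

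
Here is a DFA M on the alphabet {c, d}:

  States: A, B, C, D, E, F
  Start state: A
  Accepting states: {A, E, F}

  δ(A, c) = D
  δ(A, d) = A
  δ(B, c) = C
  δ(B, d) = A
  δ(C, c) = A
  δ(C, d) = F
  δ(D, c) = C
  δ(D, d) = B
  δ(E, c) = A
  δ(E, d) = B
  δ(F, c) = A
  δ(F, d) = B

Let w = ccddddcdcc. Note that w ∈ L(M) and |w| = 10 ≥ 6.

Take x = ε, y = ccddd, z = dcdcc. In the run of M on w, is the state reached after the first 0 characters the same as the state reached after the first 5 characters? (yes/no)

yes

State sequence: A -c-> D -c-> C -d-> F -d-> B -d-> A

After x (step 0): A. After xy (step 5): A.
They match, so y = ccddd drives M around a cycle from A back to itself; pumping y any number of times keeps M in A before reading z, and xyⁱz ∈ L(M) for every i ≥ 0.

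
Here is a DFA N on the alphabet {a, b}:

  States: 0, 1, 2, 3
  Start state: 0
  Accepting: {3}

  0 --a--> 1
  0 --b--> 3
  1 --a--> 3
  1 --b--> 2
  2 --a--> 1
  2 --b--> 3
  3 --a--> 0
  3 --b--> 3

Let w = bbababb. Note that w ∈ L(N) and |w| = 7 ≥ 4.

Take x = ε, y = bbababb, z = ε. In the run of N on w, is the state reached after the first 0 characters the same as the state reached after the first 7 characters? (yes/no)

State sequence: 0 -b-> 3 -b-> 3 -a-> 0 -b-> 3 -a-> 0 -b-> 3 -b-> 3

After x (step 0): 0. After xy (step 7): 3.
They differ (0 ≠ 3), so y is not a cycle from the state after x; this split is not the one the pumping-lemma construction produces, and pumping y need not keep the string in L(N).

no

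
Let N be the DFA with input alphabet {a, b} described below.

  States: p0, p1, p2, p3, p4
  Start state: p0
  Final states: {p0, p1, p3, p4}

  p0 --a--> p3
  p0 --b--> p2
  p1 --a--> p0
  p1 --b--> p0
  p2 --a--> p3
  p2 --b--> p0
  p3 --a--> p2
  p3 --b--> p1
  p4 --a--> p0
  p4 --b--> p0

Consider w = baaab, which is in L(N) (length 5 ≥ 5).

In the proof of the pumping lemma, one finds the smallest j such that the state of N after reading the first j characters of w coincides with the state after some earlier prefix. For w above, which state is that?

p2

State sequence: p0 -b-> p2 -a-> p3 -a-> p2 -a-> p3 -b-> p1
First repeat at step 3: p2 was already visited.

The earliest repeat is at step j = 3: N is in p2, which it already visited at step i = 1.
With |Q| = 5, pigeonhole forces a state repeat no later than step 5; the substring read between the first and second visits to that state can be pumped.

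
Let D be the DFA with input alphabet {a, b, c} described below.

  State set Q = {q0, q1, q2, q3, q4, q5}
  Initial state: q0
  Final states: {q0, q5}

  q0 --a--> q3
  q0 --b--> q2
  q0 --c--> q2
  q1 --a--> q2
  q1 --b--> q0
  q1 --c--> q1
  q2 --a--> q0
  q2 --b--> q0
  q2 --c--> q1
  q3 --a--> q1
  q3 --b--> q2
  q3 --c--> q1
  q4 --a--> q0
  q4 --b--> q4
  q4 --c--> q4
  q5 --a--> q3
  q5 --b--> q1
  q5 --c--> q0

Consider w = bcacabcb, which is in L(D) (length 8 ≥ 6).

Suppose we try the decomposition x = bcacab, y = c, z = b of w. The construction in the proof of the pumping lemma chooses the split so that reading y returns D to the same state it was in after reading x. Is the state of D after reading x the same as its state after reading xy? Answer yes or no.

no

Run of D on the first 7 characters of w = b c a c a b c:
  step 0: q0  (start)
  step 1: q2  (read b: q0→q2)
  step 2: q1  (read c: q2→q1)
  step 3: q2  (read a: q1→q2)
  step 4: q1  (read c: q2→q1)
  step 5: q2  (read a: q1→q2)
  step 6: q0  (read b: q2→q0)
  step 7: q2  (read c: q0→q2)

After x (step 6): q0. After xy (step 7): q2.
They differ (q0 ≠ q2), so y is not a cycle from the state after x; this split is not the one the pumping-lemma construction produces, and pumping y need not keep the string in L(D).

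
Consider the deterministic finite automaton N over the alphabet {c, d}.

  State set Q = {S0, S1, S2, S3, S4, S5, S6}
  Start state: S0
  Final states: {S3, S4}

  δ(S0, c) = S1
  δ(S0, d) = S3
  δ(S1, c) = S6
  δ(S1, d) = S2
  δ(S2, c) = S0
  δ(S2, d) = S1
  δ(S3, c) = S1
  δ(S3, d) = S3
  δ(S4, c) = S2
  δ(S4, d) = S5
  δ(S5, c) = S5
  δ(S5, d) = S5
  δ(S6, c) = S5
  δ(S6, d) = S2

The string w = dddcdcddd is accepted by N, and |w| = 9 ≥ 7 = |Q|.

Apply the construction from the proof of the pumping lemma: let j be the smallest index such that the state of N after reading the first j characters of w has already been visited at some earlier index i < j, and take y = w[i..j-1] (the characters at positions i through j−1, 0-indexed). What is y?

State sequence: S0 -d-> S3 -d-> S3 -d-> S3 -c-> S1 -d-> S2 -c-> S0 -d-> S3 -d-> S3 -d-> S3
First repeat at step 2: S3 was already visited.

So i = 1, j = 2, giving x = w[0:1] = d, y = w[1:2] = d, z = w[2:9] = dcdcddd.
Check: |xy| = 2 ≤ 7 and |y| = 1 ≥ 1. Reading y takes N from S3 back to S3, so every xyⁱz is accepted.

d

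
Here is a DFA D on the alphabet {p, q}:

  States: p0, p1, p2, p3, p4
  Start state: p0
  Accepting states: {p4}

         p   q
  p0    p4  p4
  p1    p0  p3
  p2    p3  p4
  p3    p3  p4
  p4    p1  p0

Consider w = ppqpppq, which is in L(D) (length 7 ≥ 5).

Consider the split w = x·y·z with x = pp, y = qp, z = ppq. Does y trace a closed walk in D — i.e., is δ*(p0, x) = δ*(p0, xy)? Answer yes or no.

no

State sequence: p0 -p-> p4 -p-> p1 -q-> p3 -p-> p3

After x (step 2): p1. After xy (step 4): p3.
They differ (p1 ≠ p3), so y is not a cycle from the state after x; this split is not the one the pumping-lemma construction produces, and pumping y need not keep the string in L(D).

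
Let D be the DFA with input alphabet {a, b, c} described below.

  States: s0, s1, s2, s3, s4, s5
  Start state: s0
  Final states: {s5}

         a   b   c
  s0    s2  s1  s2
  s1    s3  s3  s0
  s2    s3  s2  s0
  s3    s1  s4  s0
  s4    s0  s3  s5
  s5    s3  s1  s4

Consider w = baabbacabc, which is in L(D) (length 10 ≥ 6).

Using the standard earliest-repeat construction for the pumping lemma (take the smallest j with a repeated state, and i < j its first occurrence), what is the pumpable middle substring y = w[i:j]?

aa

Run of D on w = b a a b b a c a b c:
  step 0: s0  (start)
  step 1: s1  (read b: s0→s1)
  step 2: s3  (read a: s1→s3)
  step 3: s1  (read a: s3→s1)   ← first repeat (s1 seen earlier)
  step 4: s3  (read b: s1→s3)
  step 5: s4  (read b: s3→s4)
  step 6: s0  (read a: s4→s0)
  step 7: s2  (read c: s0→s2)
  step 8: s3  (read a: s2→s3)
  step 9: s4  (read b: s3→s4)
  step 10: s5  (read c: s4→s5)

So i = 1, j = 3, giving x = w[0:1] = b, y = w[1:3] = aa, z = w[3:10] = bbacabc.
Check: |xy| = 3 ≤ 6 and |y| = 2 ≥ 1. Reading y takes D from s1 back to s1, so every xyⁱz is accepted.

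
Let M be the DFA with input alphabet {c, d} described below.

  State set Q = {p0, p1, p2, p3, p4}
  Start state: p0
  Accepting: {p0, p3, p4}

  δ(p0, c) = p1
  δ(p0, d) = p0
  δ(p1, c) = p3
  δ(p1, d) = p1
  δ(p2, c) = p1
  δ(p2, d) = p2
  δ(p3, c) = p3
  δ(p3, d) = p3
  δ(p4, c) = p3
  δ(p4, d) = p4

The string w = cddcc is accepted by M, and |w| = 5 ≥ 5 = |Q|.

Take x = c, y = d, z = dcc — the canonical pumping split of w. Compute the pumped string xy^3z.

cddddcc

xy^3z = c·d·d·d·dcc = cddddcc.
Reading y = d takes M from p1 back to p1, so after x·y·y·y the machine is still in p1, and z then leads to the accepting state p3. Hence cddddcc ∈ L(M).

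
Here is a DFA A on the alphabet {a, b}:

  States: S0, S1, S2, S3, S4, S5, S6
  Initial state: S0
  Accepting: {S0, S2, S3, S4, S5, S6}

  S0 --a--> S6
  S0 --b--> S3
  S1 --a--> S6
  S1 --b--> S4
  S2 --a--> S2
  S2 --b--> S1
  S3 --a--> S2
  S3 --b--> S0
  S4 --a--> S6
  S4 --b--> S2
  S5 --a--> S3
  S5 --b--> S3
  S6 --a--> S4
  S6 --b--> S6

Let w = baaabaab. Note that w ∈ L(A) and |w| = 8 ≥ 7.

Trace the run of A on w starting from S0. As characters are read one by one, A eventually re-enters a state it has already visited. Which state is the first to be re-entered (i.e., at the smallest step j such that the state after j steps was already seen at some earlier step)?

S2

Run of A on w = b a a a b a a b:
  step 0: S0  (start)
  step 1: S3  (read b: S0→S3)
  step 2: S2  (read a: S3→S2)
  step 3: S2  (read a: S2→S2)   ← first repeat (S2 seen earlier)
  step 4: S2  (read a: S2→S2)
  step 5: S1  (read b: S2→S1)
  step 6: S6  (read a: S1→S6)
  step 7: S4  (read a: S6→S4)
  step 8: S2  (read b: S4→S2)

The earliest repeat is at step j = 3: A is in S2, which it already visited at step i = 2.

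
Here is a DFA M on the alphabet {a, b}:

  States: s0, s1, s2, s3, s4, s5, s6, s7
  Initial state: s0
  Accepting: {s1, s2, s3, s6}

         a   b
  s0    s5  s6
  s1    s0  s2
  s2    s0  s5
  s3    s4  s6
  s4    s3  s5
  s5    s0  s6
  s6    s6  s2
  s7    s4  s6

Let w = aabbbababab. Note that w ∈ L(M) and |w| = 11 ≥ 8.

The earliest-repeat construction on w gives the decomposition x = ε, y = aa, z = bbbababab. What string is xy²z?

xy^2z = ε·aa·aa·bbbababab = aaaabbbababab.
Reading y = aa takes M from s0 back to s0, so after x·y·y the machine is still in s0, and z then leads to the accepting state s6. Hence aaaabbbababab ∈ L(M).

aaaabbbababab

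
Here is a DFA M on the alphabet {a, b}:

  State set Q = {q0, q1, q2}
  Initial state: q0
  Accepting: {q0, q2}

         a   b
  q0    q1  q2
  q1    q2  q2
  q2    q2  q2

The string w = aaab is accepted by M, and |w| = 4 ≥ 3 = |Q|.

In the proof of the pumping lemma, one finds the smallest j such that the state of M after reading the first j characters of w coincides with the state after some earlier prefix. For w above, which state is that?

Run of M on w = a a a b:
  step 0: q0  (start)
  step 1: q1  (read a: q0→q1)
  step 2: q2  (read a: q1→q2)
  step 3: q2  (read a: q2→q2)   ← first repeat (q2 seen earlier)
  step 4: q2  (read b: q2→q2)

The earliest repeat is at step j = 3: M is in q2, which it already visited at step i = 2.

q2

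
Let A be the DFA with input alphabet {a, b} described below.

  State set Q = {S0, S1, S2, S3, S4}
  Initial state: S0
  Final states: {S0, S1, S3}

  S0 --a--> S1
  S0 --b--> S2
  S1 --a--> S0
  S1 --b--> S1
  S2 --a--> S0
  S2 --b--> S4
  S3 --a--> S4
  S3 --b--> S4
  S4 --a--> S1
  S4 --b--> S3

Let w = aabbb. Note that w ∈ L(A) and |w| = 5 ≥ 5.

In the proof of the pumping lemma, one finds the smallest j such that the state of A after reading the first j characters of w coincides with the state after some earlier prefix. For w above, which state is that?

S0

Run of A on w = a a b b b:
  step 0: S0  (start)
  step 1: S1  (read a: S0→S1)
  step 2: S0  (read a: S1→S0)   ← first repeat (S0 seen earlier)
  step 3: S2  (read b: S0→S2)
  step 4: S4  (read b: S2→S4)
  step 5: S3  (read b: S4→S3)

The earliest repeat is at step j = 2: A is in S0, which it already visited at step i = 0.
The DFA has 5 states, so the proof of the pumping lemma guarantees a repeated state among the first 5+1 visited; the segment between the two visits is the pumpable y.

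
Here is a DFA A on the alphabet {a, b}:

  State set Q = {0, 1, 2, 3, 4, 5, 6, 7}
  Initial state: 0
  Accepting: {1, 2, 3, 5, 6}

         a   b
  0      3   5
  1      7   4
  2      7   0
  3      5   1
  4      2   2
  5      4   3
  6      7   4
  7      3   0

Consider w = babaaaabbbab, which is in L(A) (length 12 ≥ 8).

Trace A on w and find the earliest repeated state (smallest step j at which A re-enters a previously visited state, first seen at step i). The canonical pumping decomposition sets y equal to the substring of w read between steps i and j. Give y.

Run of A on w = b a b a a a a b b b a b:
  step 0: 0  (start)
  step 1: 5  (read b: 0→5)
  step 2: 4  (read a: 5→4)
  step 3: 2  (read b: 4→2)
  step 4: 7  (read a: 2→7)
  step 5: 3  (read a: 7→3)
  step 6: 5  (read a: 3→5)   ← first repeat (5 seen earlier)
  step 7: 4  (read a: 5→4)
  step 8: 2  (read b: 4→2)
  step 9: 0  (read b: 2→0)
  step 10: 5  (read b: 0→5)
  step 11: 4  (read a: 5→4)
  step 12: 2  (read b: 4→2)

So i = 1, j = 6, giving x = w[0:1] = b, y = w[1:6] = abaaa, z = w[6:12] = abbbab.
Check: |xy| = 6 ≤ 8 and |y| = 5 ≥ 1. Reading y takes A from 5 back to 5, so every xyⁱz is accepted.
With |Q| = 8, pigeonhole forces a state repeat no later than step 8; the substring read between the first and second visits to that state can be pumped.

abaaa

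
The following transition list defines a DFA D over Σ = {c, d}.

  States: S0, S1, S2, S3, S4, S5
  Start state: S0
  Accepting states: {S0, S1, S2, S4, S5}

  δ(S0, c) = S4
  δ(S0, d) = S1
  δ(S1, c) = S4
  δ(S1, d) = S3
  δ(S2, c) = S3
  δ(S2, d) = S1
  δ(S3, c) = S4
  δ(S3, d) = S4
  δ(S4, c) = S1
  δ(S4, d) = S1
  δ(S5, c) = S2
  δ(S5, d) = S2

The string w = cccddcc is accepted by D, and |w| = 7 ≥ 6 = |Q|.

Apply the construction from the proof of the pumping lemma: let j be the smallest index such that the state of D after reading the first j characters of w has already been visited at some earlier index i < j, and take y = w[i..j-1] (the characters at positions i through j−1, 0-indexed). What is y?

Run of D on w = c c c d d c c:
  step 0: S0  (start)
  step 1: S4  (read c: S0→S4)
  step 2: S1  (read c: S4→S1)
  step 3: S4  (read c: S1→S4)   ← first repeat (S4 seen earlier)
  step 4: S1  (read d: S4→S1)
  step 5: S3  (read d: S1→S3)
  step 6: S4  (read c: S3→S4)
  step 7: S1  (read c: S4→S1)

So i = 1, j = 3, giving x = w[0:1] = c, y = w[1:3] = cc, z = w[3:7] = ddcc.
Check: |xy| = 3 ≤ 6 and |y| = 2 ≥ 1. Reading y takes D from S4 back to S4, so every xyⁱz is accepted.

cc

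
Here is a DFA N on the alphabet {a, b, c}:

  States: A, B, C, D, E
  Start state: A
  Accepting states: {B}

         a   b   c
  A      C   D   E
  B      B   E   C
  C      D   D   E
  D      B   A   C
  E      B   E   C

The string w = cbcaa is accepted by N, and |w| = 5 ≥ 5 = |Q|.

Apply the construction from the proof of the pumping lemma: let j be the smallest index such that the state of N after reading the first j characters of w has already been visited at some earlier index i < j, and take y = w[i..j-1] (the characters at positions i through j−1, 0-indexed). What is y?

Run of N on w = c b c a a:
  step 0: A  (start)
  step 1: E  (read c: A→E)
  step 2: E  (read b: E→E)   ← first repeat (E seen earlier)
  step 3: C  (read c: E→C)
  step 4: D  (read a: C→D)
  step 5: B  (read a: D→B)

So i = 1, j = 2, giving x = w[0:1] = c, y = w[1:2] = b, z = w[2:5] = caa.
Check: |xy| = 2 ≤ 5 and |y| = 1 ≥ 1. Reading y takes N from E back to E, so every xyⁱz is accepted.
With |Q| = 5, pigeonhole forces a state repeat no later than step 5; the substring read between the first and second visits to that state can be pumped.

b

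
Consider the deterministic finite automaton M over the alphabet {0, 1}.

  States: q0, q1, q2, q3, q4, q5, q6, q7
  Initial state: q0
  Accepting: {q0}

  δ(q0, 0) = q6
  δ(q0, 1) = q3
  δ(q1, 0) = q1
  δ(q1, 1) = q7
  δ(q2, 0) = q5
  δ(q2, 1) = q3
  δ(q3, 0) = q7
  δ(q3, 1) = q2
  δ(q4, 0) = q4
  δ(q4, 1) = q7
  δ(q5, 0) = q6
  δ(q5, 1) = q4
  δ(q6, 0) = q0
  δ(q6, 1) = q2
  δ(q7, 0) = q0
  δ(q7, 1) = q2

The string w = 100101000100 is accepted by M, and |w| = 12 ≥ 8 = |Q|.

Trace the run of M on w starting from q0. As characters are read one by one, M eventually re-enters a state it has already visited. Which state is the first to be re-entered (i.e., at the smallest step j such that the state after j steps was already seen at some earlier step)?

State sequence: q0 -1-> q3 -0-> q7 -0-> q0 -1-> q3 -0-> q7 -1-> q2 -0-> q5 -0-> q6 -0-> q0 -1-> q3 -0-> q7 -0-> q0
First repeat at step 3: q0 was already visited.

The earliest repeat is at step j = 3: M is in q0, which it already visited at step i = 0.
The DFA has 8 states, so the proof of the pumping lemma guarantees a repeated state among the first 8+1 visited; the segment between the two visits is the pumpable y.

q0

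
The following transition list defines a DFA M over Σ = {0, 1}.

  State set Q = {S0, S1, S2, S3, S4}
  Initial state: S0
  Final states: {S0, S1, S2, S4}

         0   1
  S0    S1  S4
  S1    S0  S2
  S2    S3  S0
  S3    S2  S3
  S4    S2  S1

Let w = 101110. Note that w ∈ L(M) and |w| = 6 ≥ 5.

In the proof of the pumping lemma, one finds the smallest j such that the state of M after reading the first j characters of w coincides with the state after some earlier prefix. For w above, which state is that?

S0

Run of M on w = 1 0 1 1 1 0:
  step 0: S0  (start)
  step 1: S4  (read 1: S0→S4)
  step 2: S2  (read 0: S4→S2)
  step 3: S0  (read 1: S2→S0)   ← first repeat (S0 seen earlier)
  step 4: S4  (read 1: S0→S4)
  step 5: S1  (read 1: S4→S1)
  step 6: S0  (read 0: S1→S0)

The earliest repeat is at step j = 3: M is in S0, which it already visited at step i = 0.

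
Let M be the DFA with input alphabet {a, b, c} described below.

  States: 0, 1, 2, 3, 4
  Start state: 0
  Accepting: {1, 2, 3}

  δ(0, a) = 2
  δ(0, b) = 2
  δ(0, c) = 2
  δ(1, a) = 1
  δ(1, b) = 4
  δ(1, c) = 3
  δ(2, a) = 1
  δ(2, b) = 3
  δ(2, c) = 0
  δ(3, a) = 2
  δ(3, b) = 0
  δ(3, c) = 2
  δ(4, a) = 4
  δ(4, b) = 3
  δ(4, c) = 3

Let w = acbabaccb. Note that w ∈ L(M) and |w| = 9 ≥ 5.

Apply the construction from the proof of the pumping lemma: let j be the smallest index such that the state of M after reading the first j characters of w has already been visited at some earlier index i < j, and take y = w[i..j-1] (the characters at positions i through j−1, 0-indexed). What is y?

State sequence: 0 -a-> 2 -c-> 0 -b-> 2 -a-> 1 -b-> 4 -a-> 4 -c-> 3 -c-> 2 -b-> 3
First repeat at step 2: 0 was already visited.

So i = 0, j = 2, giving x = w[0:0] = ε, y = w[0:2] = ac, z = w[2:9] = babaccb.
Check: |xy| = 2 ≤ 5 and |y| = 2 ≥ 1. Reading y takes M from 0 back to 0, so every xyⁱz is accepted.

ac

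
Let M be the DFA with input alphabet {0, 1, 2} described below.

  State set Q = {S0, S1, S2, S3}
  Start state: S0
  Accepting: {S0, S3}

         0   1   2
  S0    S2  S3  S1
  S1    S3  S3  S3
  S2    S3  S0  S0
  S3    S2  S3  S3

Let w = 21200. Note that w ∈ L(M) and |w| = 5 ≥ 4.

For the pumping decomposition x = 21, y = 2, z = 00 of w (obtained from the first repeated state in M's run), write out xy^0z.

2100

xy⁰z = xz = 21·00 = 2100.
Reading y = 2 takes M from S3 back to S3, so after x the machine is still in S3, and z then leads to the accepting state S3. Hence 2100 ∈ L(M).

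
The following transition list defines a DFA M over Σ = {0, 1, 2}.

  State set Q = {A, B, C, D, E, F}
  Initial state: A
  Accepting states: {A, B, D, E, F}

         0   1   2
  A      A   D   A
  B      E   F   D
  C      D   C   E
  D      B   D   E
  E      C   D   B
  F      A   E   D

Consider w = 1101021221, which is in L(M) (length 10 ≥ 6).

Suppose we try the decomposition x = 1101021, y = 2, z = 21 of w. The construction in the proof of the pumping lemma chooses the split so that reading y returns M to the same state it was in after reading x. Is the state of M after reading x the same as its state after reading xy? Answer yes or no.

no

State sequence: A -1-> D -1-> D -0-> B -1-> F -0-> A -2-> A -1-> D -2-> E

After x (step 7): D. After xy (step 8): E.
They differ (D ≠ E), so y is not a cycle from the state after x; this split is not the one the pumping-lemma construction produces, and pumping y need not keep the string in L(M).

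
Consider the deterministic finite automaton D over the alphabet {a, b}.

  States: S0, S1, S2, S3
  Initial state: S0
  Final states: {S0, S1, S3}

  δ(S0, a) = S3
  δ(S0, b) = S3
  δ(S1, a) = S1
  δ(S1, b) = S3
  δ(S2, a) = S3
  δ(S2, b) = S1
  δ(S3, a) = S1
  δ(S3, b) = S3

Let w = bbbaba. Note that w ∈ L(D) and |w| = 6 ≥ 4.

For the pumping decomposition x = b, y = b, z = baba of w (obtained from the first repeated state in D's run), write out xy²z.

xy^2z = b·b·b·baba = bbbbaba.
Reading y = b takes D from S3 back to S3, so after x·y·y the machine is still in S3, and z then leads to the accepting state S1. Hence bbbbaba ∈ L(D).

bbbbaba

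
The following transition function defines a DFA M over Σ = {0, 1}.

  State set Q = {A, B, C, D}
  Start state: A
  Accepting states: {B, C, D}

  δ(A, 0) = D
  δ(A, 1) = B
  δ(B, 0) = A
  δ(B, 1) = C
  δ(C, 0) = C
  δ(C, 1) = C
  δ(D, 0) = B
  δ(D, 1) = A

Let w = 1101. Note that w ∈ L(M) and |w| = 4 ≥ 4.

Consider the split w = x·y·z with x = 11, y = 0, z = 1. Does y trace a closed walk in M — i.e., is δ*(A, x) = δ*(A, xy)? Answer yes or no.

yes

State sequence: A -1-> B -1-> C -0-> C

After x (step 2): C. After xy (step 3): C.
They match, so y = 0 drives M around a cycle from C back to itself; pumping y any number of times keeps M in C before reading z, and xyⁱz ∈ L(M) for every i ≥ 0.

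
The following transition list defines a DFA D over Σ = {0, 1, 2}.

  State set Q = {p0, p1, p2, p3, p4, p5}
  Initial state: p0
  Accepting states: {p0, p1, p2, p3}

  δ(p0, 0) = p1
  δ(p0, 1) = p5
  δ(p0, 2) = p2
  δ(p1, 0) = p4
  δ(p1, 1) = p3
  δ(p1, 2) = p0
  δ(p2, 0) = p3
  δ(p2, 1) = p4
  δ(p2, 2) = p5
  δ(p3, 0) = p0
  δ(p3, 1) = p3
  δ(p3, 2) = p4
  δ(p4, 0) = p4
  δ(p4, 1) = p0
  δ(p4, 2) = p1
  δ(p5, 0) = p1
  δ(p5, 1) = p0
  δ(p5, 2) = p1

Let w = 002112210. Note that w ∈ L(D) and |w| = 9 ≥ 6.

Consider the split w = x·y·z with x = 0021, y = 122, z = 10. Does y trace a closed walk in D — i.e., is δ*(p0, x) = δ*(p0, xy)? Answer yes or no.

no

Run of D on the first 7 characters of w = 0 0 2 1 1 2 2:
  step 0: p0  (start)
  step 1: p1  (read 0: p0→p1)
  step 2: p4  (read 0: p1→p4)
  step 3: p1  (read 2: p4→p1)
  step 4: p3  (read 1: p1→p3)
  step 5: p3  (read 1: p3→p3)
  step 6: p4  (read 2: p3→p4)
  step 7: p1  (read 2: p4→p1)

After x (step 4): p3. After xy (step 7): p1.
They differ (p3 ≠ p1), so y is not a cycle from the state after x; this split is not the one the pumping-lemma construction produces, and pumping y need not keep the string in L(D).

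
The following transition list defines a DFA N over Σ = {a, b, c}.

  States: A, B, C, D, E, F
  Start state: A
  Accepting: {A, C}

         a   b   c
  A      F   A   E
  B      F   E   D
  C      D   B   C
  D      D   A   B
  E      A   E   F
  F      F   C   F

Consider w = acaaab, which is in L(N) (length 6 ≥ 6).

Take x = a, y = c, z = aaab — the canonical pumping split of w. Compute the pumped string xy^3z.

acccaaab

xy^3z = a·c·c·c·aaab = acccaaab.
Reading y = c takes N from F back to F, so after x·y·y·y the machine is still in F, and z then leads to the accepting state C. Hence acccaaab ∈ L(N).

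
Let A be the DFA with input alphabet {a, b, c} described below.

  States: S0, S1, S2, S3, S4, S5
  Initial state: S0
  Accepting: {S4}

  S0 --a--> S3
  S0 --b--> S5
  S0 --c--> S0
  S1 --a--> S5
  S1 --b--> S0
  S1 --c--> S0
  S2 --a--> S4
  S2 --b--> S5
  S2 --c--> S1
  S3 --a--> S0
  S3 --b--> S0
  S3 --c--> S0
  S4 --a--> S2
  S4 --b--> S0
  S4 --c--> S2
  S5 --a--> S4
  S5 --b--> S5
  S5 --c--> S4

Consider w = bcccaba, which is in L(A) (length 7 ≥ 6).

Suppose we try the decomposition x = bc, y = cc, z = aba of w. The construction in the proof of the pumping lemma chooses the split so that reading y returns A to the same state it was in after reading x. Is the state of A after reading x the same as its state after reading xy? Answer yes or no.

Run of A on the first 4 characters of w = b c c c:
  step 0: S0  (start)
  step 1: S5  (read b: S0→S5)
  step 2: S4  (read c: S5→S4)
  step 3: S2  (read c: S4→S2)
  step 4: S1  (read c: S2→S1)

After x (step 2): S4. After xy (step 4): S1.
They differ (S4 ≠ S1), so y is not a cycle from the state after x; this split is not the one the pumping-lemma construction produces, and pumping y need not keep the string in L(A).

no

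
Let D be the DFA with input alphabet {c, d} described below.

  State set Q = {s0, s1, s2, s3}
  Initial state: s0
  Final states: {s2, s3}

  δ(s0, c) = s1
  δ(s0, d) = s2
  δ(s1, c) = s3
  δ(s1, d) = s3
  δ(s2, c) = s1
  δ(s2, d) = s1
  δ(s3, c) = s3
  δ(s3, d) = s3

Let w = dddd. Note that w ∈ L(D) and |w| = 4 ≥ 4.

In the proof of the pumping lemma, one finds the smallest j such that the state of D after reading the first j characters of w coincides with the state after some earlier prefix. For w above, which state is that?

s3

State sequence: s0 -d-> s2 -d-> s1 -d-> s3 -d-> s3
First repeat at step 4: s3 was already visited.

The earliest repeat is at step j = 4: D is in s3, which it already visited at step i = 3.
With |Q| = 4, pigeonhole forces a state repeat no later than step 4; the substring read between the first and second visits to that state can be pumped.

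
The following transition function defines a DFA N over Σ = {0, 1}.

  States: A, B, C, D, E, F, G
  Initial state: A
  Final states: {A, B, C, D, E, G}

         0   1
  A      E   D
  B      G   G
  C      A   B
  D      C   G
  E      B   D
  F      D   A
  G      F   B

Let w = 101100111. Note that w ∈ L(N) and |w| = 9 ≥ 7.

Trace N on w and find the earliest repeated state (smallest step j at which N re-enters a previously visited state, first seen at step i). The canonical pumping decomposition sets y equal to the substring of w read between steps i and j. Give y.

State sequence: A -1-> D -0-> C -1-> B -1-> G -0-> F -0-> D -1-> G -1-> B -1-> G
First repeat at step 6: D was already visited.

So i = 1, j = 6, giving x = w[0:1] = 1, y = w[1:6] = 01100, z = w[6:9] = 111.
Check: |xy| = 6 ≤ 7 and |y| = 5 ≥ 1. Reading y takes N from D back to D, so every xyⁱz is accepted.

01100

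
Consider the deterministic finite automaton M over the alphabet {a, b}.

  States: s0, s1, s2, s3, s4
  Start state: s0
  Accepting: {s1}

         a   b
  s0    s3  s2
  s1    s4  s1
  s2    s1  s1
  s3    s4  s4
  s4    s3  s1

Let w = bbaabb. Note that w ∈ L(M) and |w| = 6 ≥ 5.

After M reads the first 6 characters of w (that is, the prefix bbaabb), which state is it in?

Run of M on the first 6 characters of w = b b a a b b:
  step 0: s0  (start)
  step 1: s2  (read b: s0→s2)
  step 2: s1  (read b: s2→s1)
  step 3: s4  (read a: s1→s4)
  step 4: s3  (read a: s4→s3)
  step 5: s4  (read b: s3→s4)
  step 6: s1  (read b: s4→s1)

After reading 6 characters, M is in state s1.

s1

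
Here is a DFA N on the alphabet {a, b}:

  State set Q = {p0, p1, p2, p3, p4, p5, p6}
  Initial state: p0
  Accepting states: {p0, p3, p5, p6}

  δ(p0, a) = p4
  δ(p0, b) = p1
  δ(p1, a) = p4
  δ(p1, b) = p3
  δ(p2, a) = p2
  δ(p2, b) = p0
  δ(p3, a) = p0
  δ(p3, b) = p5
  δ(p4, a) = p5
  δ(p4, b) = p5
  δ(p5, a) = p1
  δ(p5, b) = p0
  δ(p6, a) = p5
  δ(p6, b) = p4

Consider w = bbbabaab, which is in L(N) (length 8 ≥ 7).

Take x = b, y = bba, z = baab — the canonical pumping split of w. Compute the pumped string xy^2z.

xy^2z = b·bba·bba·baab = bbbabbabaab.
Reading y = bba takes N from p1 back to p1, so after x·y·y the machine is still in p1, and z then leads to the accepting state p5. Hence bbbabbabaab ∈ L(N).

bbbabbabaab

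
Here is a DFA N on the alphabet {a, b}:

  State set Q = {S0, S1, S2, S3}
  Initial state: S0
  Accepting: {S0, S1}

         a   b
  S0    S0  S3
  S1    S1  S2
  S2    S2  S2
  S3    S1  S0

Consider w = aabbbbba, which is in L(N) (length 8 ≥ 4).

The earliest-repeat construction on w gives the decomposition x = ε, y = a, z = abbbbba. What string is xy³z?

xy^3z = ε·a·a·a·abbbbba = aaaabbbbba.
Reading y = a takes N from S0 back to S0, so after x·y·y·y the machine is still in S0, and z then leads to the accepting state S1. Hence aaaabbbbba ∈ L(N).

aaaabbbbba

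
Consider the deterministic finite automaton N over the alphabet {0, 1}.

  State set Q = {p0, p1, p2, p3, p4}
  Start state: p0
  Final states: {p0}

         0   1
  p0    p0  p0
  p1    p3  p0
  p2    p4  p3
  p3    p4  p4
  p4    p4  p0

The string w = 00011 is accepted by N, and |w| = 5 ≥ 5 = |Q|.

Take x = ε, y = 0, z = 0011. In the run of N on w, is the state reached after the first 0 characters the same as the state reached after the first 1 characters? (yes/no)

Run of N on the first 1 characters of w = 0:
  step 0: p0  (start)
  step 1: p0  (read 0: p0→p0)

After x (step 0): p0. After xy (step 1): p0.
They match, so y = 0 drives N around a cycle from p0 back to itself; pumping y any number of times keeps N in p0 before reading z, and xyⁱz ∈ L(N) for every i ≥ 0.

yes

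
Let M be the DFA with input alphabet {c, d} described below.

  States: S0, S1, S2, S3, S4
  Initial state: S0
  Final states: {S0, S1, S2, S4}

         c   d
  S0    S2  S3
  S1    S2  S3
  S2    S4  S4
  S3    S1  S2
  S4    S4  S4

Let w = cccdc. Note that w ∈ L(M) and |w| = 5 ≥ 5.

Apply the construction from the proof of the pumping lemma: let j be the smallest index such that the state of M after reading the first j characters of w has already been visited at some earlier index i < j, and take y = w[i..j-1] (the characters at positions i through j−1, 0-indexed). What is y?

State sequence: S0 -c-> S2 -c-> S4 -c-> S4 -d-> S4 -c-> S4
First repeat at step 3: S4 was already visited.

So i = 2, j = 3, giving x = w[0:2] = cc, y = w[2:3] = c, z = w[3:5] = dc.
Check: |xy| = 3 ≤ 5 and |y| = 1 ≥ 1. Reading y takes M from S4 back to S4, so every xyⁱz is accepted.
With |Q| = 5, pigeonhole forces a state repeat no later than step 5; the substring read between the first and second visits to that state can be pumped.

c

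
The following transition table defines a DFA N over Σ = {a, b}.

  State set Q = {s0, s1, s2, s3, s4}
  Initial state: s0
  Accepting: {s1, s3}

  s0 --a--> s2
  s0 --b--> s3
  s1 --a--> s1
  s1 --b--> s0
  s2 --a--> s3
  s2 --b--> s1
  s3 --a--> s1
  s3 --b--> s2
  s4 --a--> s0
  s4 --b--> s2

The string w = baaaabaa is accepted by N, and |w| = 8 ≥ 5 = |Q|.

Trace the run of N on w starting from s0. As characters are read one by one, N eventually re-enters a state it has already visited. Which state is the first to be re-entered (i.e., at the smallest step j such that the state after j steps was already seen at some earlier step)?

State sequence: s0 -b-> s3 -a-> s1 -a-> s1 -a-> s1 -a-> s1 -b-> s0 -a-> s2 -a-> s3
First repeat at step 3: s1 was already visited.

The earliest repeat is at step j = 3: N is in s1, which it already visited at step i = 2.

s1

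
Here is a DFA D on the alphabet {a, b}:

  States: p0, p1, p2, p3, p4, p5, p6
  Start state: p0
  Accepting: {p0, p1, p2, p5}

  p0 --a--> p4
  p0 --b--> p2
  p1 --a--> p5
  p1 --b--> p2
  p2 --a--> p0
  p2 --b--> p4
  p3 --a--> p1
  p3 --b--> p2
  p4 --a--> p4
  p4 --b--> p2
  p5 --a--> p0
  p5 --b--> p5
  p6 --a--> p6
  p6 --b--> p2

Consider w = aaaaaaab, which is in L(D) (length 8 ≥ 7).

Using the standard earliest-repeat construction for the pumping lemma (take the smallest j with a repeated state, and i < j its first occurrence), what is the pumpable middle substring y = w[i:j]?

State sequence: p0 -a-> p4 -a-> p4 -a-> p4 -a-> p4 -a-> p4 -a-> p4 -a-> p4 -b-> p2
First repeat at step 2: p4 was already visited.

So i = 1, j = 2, giving x = w[0:1] = a, y = w[1:2] = a, z = w[2:8] = aaaaab.
Check: |xy| = 2 ≤ 7 and |y| = 1 ≥ 1. Reading y takes D from p4 back to p4, so every xyⁱz is accepted.
The DFA has 7 states, so the proof of the pumping lemma guarantees a repeated state among the first 7+1 visited; the segment between the two visits is the pumpable y.

a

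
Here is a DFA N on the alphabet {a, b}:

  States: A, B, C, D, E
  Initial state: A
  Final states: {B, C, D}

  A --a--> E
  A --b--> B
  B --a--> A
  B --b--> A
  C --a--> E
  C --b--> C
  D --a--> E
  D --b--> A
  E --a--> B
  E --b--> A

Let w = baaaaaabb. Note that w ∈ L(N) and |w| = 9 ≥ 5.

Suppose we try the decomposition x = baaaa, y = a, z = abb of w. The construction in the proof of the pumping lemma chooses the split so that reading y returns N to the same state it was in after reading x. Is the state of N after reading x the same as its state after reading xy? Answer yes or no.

Run of N on the first 6 characters of w = b a a a a a:
  step 0: A  (start)
  step 1: B  (read b: A→B)
  step 2: A  (read a: B→A)
  step 3: E  (read a: A→E)
  step 4: B  (read a: E→B)
  step 5: A  (read a: B→A)
  step 6: E  (read a: A→E)

After x (step 5): A. After xy (step 6): E.
They differ (A ≠ E), so y is not a cycle from the state after x; this split is not the one the pumping-lemma construction produces, and pumping y need not keep the string in L(N).

no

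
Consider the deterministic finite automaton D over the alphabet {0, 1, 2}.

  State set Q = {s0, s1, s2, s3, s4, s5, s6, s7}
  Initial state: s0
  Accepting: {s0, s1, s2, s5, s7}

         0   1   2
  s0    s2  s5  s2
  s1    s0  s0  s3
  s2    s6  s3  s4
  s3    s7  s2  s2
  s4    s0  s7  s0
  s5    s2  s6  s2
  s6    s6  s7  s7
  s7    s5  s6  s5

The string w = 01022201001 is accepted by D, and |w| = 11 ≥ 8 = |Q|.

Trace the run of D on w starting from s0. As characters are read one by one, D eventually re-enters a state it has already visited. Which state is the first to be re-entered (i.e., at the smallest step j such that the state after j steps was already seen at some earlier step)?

s2

State sequence: s0 -0-> s2 -1-> s3 -0-> s7 -2-> s5 -2-> s2 -2-> s4 -0-> s0 -1-> s5 -0-> s2 -0-> s6 -1-> s7
First repeat at step 5: s2 was already visited.

The earliest repeat is at step j = 5: D is in s2, which it already visited at step i = 1.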